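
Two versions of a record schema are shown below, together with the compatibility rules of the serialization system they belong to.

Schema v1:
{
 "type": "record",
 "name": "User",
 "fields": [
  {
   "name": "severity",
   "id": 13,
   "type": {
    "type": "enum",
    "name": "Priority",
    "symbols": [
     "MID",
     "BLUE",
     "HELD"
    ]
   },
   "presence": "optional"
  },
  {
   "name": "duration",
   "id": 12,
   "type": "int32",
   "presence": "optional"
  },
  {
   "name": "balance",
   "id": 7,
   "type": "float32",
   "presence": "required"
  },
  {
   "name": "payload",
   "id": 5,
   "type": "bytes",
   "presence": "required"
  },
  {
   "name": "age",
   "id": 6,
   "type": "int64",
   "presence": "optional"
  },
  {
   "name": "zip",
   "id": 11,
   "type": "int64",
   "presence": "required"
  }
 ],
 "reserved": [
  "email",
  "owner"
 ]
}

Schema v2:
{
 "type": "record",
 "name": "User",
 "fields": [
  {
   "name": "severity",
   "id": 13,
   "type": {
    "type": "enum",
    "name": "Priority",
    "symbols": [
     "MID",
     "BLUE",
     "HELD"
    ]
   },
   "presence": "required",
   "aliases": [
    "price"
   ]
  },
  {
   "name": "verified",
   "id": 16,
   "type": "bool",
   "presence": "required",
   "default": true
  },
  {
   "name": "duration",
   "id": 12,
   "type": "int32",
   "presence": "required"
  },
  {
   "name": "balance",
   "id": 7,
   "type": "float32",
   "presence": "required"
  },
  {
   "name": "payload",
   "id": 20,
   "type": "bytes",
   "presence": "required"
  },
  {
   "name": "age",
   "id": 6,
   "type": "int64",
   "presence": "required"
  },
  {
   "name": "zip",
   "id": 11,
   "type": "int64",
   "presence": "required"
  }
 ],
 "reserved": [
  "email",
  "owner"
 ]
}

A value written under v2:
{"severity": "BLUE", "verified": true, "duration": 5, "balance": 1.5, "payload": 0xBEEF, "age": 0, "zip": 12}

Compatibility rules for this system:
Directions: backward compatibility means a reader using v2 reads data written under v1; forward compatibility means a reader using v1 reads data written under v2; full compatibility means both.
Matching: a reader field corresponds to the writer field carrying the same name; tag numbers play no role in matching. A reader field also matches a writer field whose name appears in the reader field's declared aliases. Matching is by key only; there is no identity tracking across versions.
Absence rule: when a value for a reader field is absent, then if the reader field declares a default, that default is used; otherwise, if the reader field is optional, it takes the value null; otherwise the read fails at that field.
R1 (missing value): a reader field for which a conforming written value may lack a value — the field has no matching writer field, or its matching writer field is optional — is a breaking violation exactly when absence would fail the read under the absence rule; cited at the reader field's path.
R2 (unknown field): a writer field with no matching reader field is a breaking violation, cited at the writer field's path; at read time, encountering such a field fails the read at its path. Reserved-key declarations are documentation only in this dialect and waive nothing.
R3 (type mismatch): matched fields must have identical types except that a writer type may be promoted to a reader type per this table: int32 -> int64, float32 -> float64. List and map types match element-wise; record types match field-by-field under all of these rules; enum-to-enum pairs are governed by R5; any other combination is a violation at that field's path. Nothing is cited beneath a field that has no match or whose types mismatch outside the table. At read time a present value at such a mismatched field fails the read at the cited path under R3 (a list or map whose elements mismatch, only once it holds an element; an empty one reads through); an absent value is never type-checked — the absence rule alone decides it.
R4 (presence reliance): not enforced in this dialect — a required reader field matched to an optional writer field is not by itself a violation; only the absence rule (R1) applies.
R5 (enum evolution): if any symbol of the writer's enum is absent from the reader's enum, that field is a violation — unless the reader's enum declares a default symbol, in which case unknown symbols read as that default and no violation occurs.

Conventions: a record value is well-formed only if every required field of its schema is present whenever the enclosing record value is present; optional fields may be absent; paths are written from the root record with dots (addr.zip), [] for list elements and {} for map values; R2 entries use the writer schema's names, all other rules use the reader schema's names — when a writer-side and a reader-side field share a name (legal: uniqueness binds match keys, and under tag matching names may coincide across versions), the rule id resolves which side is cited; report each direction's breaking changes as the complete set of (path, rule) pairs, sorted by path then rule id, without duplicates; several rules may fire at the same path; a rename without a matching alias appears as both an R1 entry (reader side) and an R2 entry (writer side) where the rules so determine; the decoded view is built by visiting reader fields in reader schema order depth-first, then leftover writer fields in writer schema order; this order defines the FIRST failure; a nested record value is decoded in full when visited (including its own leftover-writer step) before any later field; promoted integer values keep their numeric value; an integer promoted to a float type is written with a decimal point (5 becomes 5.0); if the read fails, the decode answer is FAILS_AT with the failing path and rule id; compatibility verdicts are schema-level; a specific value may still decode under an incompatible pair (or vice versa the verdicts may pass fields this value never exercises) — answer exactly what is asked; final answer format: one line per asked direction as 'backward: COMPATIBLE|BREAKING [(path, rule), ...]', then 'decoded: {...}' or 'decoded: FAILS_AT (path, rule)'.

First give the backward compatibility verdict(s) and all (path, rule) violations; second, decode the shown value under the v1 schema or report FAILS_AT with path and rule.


each type pair in User: writer, then reader
backward pass over User, reader schema v2, writer schema v1:
  severity: Priority -> Priority, writer optional; from severity
  no writer field matches reader verified
  duration: int32 -> int32, writer optional; from duration
  balance: float32 -> float32, writer required; from balance
  payload: bytes -> bytes, writer required; from payload
  age: int64 -> int64, writer optional; from age
  zip: int64 -> int64, writer required; from zip
  rule R1 violated at age
  rule R1 violated at duration
  rule R1 violated at severity
  => 3 violation(s): backward is BREAKING for User
decoding the User value with the v1 reader:
  severity := "BLUE"
  duration := 5
  balance := 1.5
  payload := 0xBEEF
  age := 0
  zip := 12
  read fails at verified under R2 (unknown field)
  => FAILS_AT (verified, R2)
the rest of the User diff is inert for this question:
  field payload in record User: tag 5 changed to 20 -> inert for the asked User verdict: nothing fires

backward: BREAKING [(age, R1), (duration, R1), (severity, R1)]; decoded: FAILS_AT (verified, R2)


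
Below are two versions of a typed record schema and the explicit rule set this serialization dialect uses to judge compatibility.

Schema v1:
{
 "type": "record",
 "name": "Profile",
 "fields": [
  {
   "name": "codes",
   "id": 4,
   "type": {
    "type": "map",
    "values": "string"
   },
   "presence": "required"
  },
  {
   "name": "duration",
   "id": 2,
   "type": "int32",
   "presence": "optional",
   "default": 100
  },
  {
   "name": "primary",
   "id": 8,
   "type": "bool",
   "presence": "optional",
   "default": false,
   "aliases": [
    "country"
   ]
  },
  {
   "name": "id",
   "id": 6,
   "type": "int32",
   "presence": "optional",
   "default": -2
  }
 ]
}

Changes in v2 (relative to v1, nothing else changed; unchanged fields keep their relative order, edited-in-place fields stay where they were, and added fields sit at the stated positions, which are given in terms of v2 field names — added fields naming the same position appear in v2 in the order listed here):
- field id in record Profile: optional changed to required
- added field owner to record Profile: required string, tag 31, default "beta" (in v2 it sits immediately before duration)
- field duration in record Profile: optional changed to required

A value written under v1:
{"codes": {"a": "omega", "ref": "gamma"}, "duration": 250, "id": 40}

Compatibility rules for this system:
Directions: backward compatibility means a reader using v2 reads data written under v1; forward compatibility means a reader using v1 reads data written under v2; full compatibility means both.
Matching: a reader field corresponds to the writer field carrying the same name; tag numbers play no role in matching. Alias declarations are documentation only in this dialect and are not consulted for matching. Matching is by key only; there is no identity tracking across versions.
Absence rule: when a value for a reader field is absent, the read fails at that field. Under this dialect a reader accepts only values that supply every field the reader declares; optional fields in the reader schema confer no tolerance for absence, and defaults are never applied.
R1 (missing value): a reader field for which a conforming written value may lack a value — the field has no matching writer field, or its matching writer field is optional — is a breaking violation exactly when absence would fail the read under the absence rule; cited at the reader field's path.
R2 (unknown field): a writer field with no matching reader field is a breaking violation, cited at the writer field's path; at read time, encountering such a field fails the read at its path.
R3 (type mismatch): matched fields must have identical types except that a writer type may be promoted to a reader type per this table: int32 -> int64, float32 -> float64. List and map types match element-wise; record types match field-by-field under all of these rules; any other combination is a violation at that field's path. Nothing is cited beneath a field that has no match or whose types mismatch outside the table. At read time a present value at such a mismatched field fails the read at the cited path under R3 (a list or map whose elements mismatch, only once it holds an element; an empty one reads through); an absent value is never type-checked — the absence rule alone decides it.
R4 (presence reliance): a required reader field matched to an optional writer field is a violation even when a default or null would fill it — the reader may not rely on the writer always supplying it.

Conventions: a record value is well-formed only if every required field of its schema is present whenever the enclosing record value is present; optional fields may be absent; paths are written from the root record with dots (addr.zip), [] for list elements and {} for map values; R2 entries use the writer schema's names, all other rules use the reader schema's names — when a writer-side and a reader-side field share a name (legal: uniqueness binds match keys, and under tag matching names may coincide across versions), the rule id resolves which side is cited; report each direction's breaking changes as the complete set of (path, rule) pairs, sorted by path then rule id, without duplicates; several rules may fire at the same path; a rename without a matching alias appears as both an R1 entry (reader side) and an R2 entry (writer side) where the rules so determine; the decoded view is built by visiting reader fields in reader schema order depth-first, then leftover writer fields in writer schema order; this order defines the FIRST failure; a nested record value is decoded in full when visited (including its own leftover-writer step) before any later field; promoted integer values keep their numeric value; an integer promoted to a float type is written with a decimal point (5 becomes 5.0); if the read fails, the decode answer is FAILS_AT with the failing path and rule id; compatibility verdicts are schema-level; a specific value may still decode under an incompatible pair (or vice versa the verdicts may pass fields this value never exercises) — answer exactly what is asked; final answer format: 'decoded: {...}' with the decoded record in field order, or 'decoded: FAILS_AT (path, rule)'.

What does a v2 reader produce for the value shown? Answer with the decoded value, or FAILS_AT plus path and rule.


decoded: FAILS_AT (owner, R1)

the writer's type comes first in each Profile pair
decoding the Profile value with the v2 reader:
  codes := {"a": "omega", "ref": "gamma"}
  read fails at owner under R1 (no fill)
  => FAILS_AT (owner, R1)
diffs on Profile not affecting the asked answer:
  field id in record Profile: optional changed to required -> schema-level compatibility only; this Profile value's decode is unchanged
  field duration in record Profile: optional changed to required -> schema-level compatibility only; this Profile value's decode is unchanged


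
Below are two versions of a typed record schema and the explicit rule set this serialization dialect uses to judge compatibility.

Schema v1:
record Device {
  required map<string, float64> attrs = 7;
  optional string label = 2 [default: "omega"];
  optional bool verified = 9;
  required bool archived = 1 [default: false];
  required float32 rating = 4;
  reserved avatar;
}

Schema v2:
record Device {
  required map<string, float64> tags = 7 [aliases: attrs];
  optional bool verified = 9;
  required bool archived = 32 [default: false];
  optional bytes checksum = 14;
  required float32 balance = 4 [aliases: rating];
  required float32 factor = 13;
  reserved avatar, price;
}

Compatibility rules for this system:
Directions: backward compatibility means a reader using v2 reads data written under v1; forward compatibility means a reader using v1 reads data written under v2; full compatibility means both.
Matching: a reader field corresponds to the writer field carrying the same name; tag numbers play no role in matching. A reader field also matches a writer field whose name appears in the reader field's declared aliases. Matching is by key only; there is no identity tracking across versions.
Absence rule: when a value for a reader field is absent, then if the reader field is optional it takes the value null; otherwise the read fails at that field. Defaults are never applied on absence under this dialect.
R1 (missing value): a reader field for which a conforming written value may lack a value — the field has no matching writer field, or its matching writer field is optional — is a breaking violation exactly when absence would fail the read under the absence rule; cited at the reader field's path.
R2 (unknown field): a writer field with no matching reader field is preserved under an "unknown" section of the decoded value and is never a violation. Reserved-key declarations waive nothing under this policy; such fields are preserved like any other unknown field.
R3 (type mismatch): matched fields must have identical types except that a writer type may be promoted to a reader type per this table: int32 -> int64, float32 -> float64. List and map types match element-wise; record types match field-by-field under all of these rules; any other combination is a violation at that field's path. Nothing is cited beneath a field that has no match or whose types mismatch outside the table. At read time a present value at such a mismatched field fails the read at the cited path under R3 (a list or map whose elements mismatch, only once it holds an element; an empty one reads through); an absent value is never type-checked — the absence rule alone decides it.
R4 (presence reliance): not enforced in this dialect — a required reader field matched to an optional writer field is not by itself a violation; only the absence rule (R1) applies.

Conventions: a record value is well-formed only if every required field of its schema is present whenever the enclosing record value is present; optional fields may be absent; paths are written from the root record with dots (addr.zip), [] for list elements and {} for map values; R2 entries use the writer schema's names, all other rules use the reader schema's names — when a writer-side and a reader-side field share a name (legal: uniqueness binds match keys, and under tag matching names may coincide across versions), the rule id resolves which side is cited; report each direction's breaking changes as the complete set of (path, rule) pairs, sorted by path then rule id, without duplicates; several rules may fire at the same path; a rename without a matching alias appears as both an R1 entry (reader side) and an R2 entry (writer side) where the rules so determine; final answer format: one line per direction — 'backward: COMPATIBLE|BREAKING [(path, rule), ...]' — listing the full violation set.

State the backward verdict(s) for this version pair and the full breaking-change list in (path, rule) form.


the writer's type comes first in each Device pair
backward pass over Device, reader schema v2, writer schema v1:
  map<string, float64> -> map<string, float64>, writer required: tags aligns to attrs
  bool -> bool, writer optional: verified aligns to verified
  bool -> bool, writer required: archived aligns to archived
  checksum has no writer counterpart
  float32 -> float32, writer required: balance aligns to rating
  factor has no writer counterpart
  writer label: unknown to reader
  rule R1 violated at factor
  backward on Device therefore BREAKING (1)
ruling out the remaining Device differences:
  removed field label from record Device -> fires no rule on Device, leaving the asked answer as it is
  renamed field rating to balance in record Device (alias rating declared on the renamed field) -> affects forward compatibility only, which is not asked
  renamed field attrs to tags in record Device (alias attrs declared on the renamed field) -> affects forward compatibility only, which is not asked
  added field checksum to record Device: optional bytes, tag 14 (in v2 it sits immediately before balance) -> fires no rule on Device, leaving the asked answer as it is
  field archived in record Device: tag 1 changed to 32 -> fires no rule on Device, leaving the asked answer as it is

backward: BREAKING [(factor, R1)]


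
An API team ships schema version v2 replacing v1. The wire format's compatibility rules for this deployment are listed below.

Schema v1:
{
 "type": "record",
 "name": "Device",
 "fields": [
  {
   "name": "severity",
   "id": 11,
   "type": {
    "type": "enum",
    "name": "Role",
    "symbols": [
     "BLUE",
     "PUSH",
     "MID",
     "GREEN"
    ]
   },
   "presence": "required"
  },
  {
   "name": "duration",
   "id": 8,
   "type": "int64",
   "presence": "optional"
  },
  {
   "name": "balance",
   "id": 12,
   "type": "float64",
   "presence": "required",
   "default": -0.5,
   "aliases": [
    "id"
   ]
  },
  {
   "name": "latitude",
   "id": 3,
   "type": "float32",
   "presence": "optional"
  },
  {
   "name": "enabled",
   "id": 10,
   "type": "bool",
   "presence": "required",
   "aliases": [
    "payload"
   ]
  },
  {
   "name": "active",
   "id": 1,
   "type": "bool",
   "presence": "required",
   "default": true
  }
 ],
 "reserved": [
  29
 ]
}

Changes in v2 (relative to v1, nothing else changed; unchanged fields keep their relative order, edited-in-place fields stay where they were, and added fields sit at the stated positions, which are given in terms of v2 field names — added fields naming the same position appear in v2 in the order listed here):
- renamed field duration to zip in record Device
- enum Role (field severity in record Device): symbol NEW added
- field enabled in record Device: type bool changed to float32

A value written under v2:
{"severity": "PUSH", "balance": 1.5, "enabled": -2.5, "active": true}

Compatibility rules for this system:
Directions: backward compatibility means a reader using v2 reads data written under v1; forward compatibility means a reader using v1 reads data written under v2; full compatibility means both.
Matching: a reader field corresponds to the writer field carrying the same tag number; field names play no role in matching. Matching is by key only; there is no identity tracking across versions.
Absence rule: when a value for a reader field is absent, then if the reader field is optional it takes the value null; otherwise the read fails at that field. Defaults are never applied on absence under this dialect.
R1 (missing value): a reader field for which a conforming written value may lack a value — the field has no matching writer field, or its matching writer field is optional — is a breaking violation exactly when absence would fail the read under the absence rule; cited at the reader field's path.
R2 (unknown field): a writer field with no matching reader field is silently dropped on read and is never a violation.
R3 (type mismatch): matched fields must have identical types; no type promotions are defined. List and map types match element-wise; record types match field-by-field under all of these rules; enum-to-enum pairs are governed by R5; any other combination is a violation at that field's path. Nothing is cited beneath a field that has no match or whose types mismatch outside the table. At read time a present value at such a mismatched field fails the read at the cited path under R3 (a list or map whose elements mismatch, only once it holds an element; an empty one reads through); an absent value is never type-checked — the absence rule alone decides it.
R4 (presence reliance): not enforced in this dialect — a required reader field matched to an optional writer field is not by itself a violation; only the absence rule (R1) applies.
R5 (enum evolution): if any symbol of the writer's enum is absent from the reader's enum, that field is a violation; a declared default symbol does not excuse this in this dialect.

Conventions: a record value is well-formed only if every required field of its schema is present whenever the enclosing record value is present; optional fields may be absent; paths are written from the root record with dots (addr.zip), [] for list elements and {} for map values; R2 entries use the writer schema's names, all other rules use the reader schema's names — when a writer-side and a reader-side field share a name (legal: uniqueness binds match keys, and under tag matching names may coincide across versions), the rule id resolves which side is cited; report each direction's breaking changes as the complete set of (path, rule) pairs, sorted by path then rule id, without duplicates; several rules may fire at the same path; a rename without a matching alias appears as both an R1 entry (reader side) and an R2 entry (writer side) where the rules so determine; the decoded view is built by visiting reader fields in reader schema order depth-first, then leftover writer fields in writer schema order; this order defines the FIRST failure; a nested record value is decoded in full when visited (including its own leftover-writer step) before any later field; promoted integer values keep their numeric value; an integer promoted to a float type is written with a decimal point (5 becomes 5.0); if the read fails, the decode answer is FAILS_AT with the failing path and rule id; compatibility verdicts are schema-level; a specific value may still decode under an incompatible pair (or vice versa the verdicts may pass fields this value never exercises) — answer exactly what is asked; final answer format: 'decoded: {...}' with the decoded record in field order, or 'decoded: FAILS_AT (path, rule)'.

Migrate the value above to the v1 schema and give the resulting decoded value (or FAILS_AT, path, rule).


in Device below, arrows point writer -> reader
migrating the Device value to v1:
  severity := "PUSH"
  duration := null (not supplied -> null)
  balance := 1.5
  latitude := null (not supplied -> null)
  read fails at enabled under R3
  => FAILS_AT (enabled, R3)
remaining Device differences; none change what is asked:
  renamed field duration to zip in record Device -> no rule fires on it and the decoded Device view is identical with or without it
  enum Role (field severity in record Device): symbol NEW added -> schema-level compatibility only; this Device value's decode is unchanged

decoded: FAILS_AT (enabled, R3)


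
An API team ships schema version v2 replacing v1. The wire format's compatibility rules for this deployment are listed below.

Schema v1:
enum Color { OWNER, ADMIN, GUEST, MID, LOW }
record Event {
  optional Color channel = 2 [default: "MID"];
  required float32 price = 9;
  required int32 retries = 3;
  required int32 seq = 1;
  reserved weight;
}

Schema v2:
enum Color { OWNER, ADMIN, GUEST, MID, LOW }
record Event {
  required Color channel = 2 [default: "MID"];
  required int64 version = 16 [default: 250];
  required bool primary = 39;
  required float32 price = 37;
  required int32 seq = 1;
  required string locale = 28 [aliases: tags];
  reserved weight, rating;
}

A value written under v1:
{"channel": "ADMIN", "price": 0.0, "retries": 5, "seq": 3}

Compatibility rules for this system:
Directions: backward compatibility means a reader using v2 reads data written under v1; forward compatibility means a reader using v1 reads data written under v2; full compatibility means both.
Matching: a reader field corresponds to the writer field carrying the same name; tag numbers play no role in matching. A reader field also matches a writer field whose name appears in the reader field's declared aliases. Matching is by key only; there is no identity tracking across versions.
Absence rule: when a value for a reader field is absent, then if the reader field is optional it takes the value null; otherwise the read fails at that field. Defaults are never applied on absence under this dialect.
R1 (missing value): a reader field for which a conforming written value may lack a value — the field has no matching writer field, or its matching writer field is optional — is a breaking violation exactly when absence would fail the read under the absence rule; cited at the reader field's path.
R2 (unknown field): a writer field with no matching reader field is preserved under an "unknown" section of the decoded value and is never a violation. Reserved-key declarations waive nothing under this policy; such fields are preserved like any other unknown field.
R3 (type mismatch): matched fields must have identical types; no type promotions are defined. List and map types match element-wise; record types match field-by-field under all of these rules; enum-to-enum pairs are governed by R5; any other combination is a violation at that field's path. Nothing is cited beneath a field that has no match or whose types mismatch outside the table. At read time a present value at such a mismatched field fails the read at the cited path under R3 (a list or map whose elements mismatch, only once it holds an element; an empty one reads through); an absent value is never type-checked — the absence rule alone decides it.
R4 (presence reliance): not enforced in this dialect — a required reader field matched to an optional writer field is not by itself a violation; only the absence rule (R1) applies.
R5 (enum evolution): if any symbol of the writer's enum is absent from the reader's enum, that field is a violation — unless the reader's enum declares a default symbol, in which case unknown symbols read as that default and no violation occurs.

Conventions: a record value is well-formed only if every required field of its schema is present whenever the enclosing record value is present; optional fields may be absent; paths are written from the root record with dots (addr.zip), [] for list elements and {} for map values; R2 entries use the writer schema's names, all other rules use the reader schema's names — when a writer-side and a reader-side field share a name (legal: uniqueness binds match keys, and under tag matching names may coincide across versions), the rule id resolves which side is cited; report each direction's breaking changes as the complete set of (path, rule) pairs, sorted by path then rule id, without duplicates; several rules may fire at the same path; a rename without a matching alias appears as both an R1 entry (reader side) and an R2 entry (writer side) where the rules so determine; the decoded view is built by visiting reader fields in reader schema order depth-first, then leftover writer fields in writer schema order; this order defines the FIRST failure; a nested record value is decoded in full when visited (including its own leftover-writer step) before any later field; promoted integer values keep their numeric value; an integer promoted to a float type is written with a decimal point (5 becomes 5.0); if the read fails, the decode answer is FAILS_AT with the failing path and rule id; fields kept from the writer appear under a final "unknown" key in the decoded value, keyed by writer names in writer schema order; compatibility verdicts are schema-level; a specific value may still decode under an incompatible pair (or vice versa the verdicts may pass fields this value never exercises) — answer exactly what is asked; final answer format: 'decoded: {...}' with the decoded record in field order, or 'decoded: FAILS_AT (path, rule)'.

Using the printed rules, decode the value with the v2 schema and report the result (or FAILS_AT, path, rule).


arrows below run writer -> reader for Event
migrating the Event value to v2:
  channel := "ADMIN"
  read fails at version under R1 (no fill)
  => FAILS_AT (version, R1)
checking off the Event differences that do not matter here:
  added field locale to record Event: required string, tag 28 (in v2 it sits last) -> matters for Event compatibility verdicts, not for this value's decode
  removed field retries from record Event -> matters for Event compatibility verdicts, not for this value's decode
  field channel in record Event: optional changed to required -> matters for Event compatibility verdicts, not for this value's decode
  added field primary to record Event: required bool, tag 39 (in v2 it sits immediately before price) -> matters for Event compatibility verdicts, not for this value's decode
  field price in record Event: tag 9 changed to 37 -> fires no rule on Event under this dialect and leaves the result unchanged

decoded: FAILS_AT (version, R1)


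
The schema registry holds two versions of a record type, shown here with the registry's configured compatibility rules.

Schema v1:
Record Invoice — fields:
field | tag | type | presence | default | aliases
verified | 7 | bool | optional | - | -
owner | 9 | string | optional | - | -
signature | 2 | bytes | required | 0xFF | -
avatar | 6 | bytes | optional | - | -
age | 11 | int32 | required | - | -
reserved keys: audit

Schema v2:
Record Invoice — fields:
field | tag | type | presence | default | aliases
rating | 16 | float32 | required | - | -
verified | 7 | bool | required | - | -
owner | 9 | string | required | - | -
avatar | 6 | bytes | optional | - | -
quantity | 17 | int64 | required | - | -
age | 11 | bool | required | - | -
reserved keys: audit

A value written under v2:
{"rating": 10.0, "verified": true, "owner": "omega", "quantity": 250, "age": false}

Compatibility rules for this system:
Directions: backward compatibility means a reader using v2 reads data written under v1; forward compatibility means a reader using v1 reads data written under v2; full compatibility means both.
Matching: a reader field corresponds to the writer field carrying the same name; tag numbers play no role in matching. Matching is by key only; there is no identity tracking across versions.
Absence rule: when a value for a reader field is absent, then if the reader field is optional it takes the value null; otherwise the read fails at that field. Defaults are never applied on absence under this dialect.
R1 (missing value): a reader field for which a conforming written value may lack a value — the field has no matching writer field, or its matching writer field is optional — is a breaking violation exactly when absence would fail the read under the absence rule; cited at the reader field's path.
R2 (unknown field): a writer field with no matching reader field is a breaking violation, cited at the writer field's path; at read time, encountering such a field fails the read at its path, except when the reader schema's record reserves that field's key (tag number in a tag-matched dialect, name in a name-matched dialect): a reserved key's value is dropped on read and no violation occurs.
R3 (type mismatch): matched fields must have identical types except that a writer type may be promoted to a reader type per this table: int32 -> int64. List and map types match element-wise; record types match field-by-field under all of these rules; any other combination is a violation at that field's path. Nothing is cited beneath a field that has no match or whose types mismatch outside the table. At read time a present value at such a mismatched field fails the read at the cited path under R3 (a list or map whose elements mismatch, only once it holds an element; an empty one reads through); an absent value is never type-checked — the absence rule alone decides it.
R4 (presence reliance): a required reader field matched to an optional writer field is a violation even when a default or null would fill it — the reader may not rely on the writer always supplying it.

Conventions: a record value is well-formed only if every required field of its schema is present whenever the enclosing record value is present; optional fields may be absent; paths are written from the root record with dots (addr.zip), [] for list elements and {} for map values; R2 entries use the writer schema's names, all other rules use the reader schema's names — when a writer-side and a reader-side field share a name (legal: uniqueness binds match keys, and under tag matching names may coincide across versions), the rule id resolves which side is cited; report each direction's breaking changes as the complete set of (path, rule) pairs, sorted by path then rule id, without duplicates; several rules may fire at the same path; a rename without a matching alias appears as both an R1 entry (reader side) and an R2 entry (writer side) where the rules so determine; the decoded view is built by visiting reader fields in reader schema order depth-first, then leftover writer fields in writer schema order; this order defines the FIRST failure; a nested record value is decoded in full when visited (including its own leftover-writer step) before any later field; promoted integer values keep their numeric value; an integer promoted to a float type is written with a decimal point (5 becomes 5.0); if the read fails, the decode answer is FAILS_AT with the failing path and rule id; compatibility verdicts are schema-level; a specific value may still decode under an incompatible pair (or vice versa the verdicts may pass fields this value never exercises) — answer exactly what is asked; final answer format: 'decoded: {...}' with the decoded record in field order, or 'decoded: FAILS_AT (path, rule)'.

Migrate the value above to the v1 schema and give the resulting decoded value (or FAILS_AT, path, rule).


decoded: FAILS_AT (signature, R1)

the writer's type comes first in each Invoice pair
migrating the Invoice value to v1:
  verified := true
  owner := "omega"
  read fails at signature under R1 (no fill)
  => FAILS_AT (signature, R1)
checking off the Invoice differences that do not matter here:
  field verified in record Invoice: optional changed to required -> schema-level compatibility only; this Invoice value's decode is unchanged
  added field quantity to record Invoice: required int64, tag 17 (in v2 it sits immediately before age) -> schema-level compatibility only; this Invoice value's decode is unchanged
  field age in record Invoice: type int32 changed to bool -> schema-level compatibility only; this Invoice value's decode is unchanged
  field owner in record Invoice: optional changed to required -> schema-level compatibility only; this Invoice value's decode is unchanged
  added field rating to record Invoice: required float32, tag 16 (in v2 it sits immediately before verified) -> schema-level compatibility only; this Invoice value's decode is unchanged


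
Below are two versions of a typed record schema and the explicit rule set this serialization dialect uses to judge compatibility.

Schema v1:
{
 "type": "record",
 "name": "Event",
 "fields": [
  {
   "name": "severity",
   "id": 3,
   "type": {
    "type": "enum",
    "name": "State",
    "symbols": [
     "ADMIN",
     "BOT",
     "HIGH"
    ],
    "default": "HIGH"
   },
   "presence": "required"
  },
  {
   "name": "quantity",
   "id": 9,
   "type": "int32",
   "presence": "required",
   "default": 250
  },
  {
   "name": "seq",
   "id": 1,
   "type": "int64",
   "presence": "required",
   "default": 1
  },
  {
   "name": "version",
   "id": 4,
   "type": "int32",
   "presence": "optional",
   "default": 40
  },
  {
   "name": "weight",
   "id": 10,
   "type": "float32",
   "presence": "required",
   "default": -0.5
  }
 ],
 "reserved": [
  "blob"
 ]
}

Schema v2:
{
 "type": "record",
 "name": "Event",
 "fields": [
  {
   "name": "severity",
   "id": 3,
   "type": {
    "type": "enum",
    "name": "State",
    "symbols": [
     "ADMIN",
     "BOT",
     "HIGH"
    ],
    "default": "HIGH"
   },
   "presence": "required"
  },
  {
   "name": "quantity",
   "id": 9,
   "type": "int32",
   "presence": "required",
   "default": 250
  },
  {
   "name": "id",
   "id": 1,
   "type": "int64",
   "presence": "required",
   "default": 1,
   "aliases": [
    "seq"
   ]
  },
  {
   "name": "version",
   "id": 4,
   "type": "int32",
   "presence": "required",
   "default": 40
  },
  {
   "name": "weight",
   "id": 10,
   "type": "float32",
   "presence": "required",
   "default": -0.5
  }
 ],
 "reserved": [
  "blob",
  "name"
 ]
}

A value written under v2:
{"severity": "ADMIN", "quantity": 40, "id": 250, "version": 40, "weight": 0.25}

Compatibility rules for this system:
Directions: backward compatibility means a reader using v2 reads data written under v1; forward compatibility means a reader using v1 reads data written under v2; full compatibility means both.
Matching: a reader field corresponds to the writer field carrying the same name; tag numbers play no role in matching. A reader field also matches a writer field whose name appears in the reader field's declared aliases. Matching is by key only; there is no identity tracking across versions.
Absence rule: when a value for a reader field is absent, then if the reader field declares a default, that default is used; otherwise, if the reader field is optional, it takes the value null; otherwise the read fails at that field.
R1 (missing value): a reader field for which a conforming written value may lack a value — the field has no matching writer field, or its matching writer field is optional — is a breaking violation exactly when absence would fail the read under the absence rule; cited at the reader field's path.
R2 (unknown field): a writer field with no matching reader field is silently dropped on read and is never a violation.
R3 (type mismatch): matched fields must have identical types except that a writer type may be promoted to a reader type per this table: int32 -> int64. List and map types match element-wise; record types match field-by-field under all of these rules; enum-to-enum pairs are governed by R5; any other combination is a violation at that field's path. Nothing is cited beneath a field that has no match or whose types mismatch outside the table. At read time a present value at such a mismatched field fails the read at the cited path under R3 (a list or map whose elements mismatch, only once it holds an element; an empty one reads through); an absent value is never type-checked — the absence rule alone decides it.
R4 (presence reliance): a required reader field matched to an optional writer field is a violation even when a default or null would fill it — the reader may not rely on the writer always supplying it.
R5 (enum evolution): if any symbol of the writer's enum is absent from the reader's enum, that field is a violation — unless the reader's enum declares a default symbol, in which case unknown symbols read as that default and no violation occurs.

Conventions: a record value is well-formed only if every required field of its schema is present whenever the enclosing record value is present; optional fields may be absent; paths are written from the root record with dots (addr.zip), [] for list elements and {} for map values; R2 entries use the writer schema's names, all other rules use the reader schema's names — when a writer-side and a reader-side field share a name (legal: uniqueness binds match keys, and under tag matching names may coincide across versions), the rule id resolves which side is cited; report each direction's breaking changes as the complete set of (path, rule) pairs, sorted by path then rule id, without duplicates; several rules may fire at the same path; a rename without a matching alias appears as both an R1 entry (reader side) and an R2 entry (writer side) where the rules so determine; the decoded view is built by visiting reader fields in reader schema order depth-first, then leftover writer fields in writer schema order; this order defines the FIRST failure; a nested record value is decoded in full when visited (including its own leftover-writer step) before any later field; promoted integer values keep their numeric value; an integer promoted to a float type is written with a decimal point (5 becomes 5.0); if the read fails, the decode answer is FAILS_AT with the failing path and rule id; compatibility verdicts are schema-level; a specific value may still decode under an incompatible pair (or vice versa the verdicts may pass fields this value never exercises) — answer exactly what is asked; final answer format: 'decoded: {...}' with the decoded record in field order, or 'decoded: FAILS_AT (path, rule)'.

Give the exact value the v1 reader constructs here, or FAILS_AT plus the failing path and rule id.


decoded: {"severity": "ADMIN", "quantity": 40, "seq": 1, "version": 40, "weight": 0.25}

arrows below run writer -> reader for Event
decode (reader v1):
  severity := "ADMIN"
  quantity := 40
  seq := 1 (absent -> default)
  version := 40
  weight := 0.25
  writer id: unknown -> dropped
  => decoded: {"severity": "ADMIN", "quantity": 40, "seq": 1, "version": 40, "weight": 0.25}
the rest of the Event diff is inert for this question:
  field version in record Event: optional changed to required -> shifts the Event verdicts, not this decode
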